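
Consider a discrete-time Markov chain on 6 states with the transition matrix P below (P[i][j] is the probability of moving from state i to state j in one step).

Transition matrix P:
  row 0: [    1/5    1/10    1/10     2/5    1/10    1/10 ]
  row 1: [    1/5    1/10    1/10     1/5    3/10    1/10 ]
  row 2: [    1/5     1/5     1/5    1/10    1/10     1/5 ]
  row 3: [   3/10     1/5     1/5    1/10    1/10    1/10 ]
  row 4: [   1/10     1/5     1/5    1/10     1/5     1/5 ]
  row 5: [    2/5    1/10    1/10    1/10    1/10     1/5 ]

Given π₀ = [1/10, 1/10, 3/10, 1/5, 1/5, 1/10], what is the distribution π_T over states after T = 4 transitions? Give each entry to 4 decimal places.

π = [0.2328, 0.1476, 0.1476, 0.1846, 0.1439, 0.1435]

t=0: π = [0.1000, 0.1000, 0.3000, 0.2000, 0.2000, 0.1000]
t=1: π = [0.2200, 0.1700, 0.1700, 0.1400, 0.1400, 0.1600]
t=2: π = [0.2320, 0.1450, 0.1450, 0.1830, 0.1480, 0.1470]
t=3: π = [0.2329, 0.1476, 0.1476, 0.1841, 0.1438, 0.1440]
t=4: π = [0.2328, 0.1476, 0.1476, 0.1846, 0.1439, 0.1435]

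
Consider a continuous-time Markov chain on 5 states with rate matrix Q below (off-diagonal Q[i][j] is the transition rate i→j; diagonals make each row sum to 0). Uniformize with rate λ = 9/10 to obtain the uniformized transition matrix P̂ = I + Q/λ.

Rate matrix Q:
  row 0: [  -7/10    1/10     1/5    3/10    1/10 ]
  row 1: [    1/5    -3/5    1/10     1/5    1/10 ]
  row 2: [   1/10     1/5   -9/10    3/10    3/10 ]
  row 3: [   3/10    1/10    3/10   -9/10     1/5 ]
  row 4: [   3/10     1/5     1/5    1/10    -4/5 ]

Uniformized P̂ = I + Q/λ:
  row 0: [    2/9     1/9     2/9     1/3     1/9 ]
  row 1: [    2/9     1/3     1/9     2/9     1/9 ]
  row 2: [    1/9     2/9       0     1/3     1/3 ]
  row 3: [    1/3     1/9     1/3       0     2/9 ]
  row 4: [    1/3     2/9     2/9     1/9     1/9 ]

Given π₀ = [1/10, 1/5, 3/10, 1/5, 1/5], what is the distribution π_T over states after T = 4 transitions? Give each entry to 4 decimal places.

π = [0.2446, 0.1938, 0.1835, 0.2037, 0.1744]

t=0: π = [0.1000, 0.2000, 0.3000, 0.2000, 0.2000]
t=1: π = [0.2333, 0.2111, 0.1556, 0.2000, 0.2000]
t=2: π = [0.2494, 0.1975, 0.1864, 0.1988, 0.1679]
t=3: π = [0.2422, 0.1944, 0.1809, 0.2078, 0.1746]
t=4: π = [0.2446, 0.1938, 0.1835, 0.2037, 0.1744]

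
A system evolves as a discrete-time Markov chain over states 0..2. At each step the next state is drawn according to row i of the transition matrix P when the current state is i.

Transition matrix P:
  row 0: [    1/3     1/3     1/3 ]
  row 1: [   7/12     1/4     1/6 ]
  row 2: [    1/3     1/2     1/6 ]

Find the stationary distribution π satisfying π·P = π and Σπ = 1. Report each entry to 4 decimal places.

π = [0.4194, 0.3441, 0.2366]

Balance equations π_j = Σ_i π_i·P[i][j]:
  π_0 = 1/3·π_0 + 7/12·π_1 + 1/3·π_2
  π_1 = 1/3·π_0 + 1/4·π_1 + 1/2·π_2
  normalize: π_0 + π_1 + π_2 = 1
Solving the linear system gives exactly π = [13/31, 32/93, 22/93].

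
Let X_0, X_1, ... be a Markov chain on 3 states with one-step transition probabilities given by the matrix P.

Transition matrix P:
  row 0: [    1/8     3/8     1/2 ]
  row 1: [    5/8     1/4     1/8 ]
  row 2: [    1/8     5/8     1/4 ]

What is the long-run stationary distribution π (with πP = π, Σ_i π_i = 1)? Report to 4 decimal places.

π = [0.3229, 0.3958, 0.2813]

Balance equations π_j = Σ_i π_i·P[i][j]:
  π_0 = 1/8·π_0 + 5/8·π_1 + 1/8·π_2
  π_1 = 3/8·π_0 + 1/4·π_1 + 5/8·π_2
  normalize: π_0 + π_1 + π_2 = 1
Solving the linear system gives exactly π = [31/96, 19/48, 9/32].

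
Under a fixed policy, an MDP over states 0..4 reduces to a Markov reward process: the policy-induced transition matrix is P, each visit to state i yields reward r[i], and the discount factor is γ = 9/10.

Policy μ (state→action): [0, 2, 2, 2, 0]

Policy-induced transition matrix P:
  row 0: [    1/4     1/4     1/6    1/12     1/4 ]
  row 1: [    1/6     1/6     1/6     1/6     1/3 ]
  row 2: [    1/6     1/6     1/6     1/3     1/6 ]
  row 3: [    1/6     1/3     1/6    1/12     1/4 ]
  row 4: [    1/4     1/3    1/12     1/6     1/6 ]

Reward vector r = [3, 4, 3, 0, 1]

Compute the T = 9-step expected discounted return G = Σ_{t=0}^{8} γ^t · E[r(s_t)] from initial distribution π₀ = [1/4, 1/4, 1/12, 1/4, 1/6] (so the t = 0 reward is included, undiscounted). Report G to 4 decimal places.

G = 13.9456

t=0: π = [0.2500, 0.2500, 0.0833, 0.2500, 0.1667], E[r] = 2.1667, γ^t·E[r] = 2.166667, running G = 2.166667
t=1: π = [0.2014, 0.2569, 0.1528, 0.1389, 0.2500], E[r] = 2.3403, γ^t·E[r] = 2.106250, running G = 4.272917
t=2: π = [0.2043, 0.2483, 0.1458, 0.1638, 0.2378], E[r] = 2.2813, γ^t·E[r] = 1.847813, running G = 6.120729
t=3: π = [0.2035, 0.2506, 0.1468, 0.1603, 0.2387], E[r] = 2.2923, γ^t·E[r] = 1.671082, running G = 7.791811
t=4: π = [0.2035, 0.2501, 0.1468, 0.1608, 0.2388], E[r] = 2.2901, γ^t·E[r] = 1.502566, running G = 9.294377
t=5: π = [0.2035, 0.2502, 0.1468, 0.1608, 0.2387], E[r] = 2.2905, γ^t·E[r] = 1.352511, running G = 10.646888
t=6: π = [0.2035, 0.2502, 0.1468, 0.1608, 0.2387], E[r] = 2.2904, γ^t·E[r] = 1.217233, running G = 11.864121
t=7: π = [0.2035, 0.2502, 0.1468, 0.1608, 0.2387], E[r] = 2.2904, γ^t·E[r] = 1.095513, running G = 12.959633
t=8: π = [0.2035, 0.2502, 0.1468, 0.1608, 0.2387], E[r] = 2.2904, γ^t·E[r] = 0.985961, running G = 13.945594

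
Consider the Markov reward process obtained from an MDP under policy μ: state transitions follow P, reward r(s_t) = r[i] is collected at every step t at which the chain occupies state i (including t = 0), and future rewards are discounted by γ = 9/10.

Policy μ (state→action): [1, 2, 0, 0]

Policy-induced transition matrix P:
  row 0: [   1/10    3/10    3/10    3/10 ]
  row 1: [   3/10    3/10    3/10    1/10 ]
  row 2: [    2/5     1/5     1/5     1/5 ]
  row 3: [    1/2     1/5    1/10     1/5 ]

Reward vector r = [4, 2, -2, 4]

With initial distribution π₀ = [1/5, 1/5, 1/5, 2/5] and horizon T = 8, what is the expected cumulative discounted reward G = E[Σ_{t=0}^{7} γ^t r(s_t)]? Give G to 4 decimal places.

G = 12.3430

t=0: π = [0.2000, 0.2000, 0.2000, 0.4000], E[r] = 2.4000, γ^t·E[r] = 2.400000, running G = 2.400000
t=1: π = [0.3600, 0.2400, 0.2000, 0.2000], E[r] = 2.3200, γ^t·E[r] = 2.088000, running G = 4.488000
t=2: π = [0.2880, 0.2600, 0.2400, 0.2120], E[r] = 2.0400, γ^t·E[r] = 1.652400, running G = 6.140400
t=3: π = [0.3088, 0.2548, 0.2336, 0.2028], E[r] = 2.0888, γ^t·E[r] = 1.522735, running G = 7.663135
t=4: π = [0.3022, 0.2564, 0.2361, 0.2054], E[r] = 2.0708, γ^t·E[r] = 1.358652, running G = 9.021787
t=5: π = [0.3043, 0.2559, 0.2353, 0.2046], E[r] = 2.0764, γ^t·E[r] = 1.226108, running G = 10.247895
t=6: π = [0.3036, 0.2560, 0.2356, 0.2048], E[r] = 2.0747, γ^t·E[r] = 1.102560, running G = 11.350455
t=7: π = [0.3038, 0.2560, 0.2355, 0.2048], E[r] = 2.0752, γ^t·E[r] = 0.992571, running G = 12.343026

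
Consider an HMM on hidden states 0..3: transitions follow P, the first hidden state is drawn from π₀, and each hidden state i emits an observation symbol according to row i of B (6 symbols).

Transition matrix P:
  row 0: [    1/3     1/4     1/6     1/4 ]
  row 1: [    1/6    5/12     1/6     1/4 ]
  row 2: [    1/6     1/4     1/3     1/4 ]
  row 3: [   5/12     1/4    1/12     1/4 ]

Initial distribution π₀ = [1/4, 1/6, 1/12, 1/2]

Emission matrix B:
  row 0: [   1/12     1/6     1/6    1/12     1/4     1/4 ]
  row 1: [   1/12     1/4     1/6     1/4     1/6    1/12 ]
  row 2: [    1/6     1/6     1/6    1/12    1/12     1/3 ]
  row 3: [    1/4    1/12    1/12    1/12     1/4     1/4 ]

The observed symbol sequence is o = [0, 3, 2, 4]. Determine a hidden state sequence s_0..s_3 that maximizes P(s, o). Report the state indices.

path = [3, 1, 1, 1]

t=0: δ = [2.083e-02, 1.389e-02, 1.389e-02, 1.250e-01]  (obs o_0=0)
t=1: δ = [4.340e-03, 7.812e-03, 8.681e-04, 2.604e-03]  ψ = [3, 3, 3, 3]  (obs o_1=3)
t=2: δ = [2.411e-04, 5.425e-04, 2.170e-04, 1.628e-04]  ψ = [0, 1, 1, 1]  (obs o_2=2)
t=3: δ = [2.261e-05, 3.768e-05, 7.535e-06, 3.391e-05]  ψ = [1, 1, 1, 1]  (obs o_3=4)
backtrack: best end state = 1; path = [3, 1, 1, 1]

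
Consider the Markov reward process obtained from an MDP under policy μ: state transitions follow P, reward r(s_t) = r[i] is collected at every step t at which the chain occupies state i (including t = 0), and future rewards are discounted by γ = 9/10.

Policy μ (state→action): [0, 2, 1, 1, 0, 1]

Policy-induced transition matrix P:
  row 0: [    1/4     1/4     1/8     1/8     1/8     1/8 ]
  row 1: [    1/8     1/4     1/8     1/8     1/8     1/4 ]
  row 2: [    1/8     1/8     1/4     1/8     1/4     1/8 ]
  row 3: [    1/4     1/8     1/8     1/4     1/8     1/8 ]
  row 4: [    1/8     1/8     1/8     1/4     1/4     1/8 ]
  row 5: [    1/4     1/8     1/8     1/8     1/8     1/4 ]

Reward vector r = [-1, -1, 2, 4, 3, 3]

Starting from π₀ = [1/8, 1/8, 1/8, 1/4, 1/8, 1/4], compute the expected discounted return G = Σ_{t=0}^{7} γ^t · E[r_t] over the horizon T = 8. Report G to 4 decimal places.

t=0: π = [0.1250, 0.1250, 0.1250, 0.2500, 0.1250, 0.2500], E[r] = 2.1250, γ^t·E[r] = 2.125000, running G = 2.125000
t=1: π = [0.2031, 0.1563, 0.1406, 0.1719, 0.1563, 0.1719], E[r] = 1.5938, γ^t·E[r] = 1.434375, running G = 3.559375
t=2: π = [0.1934, 0.1699, 0.1426, 0.1660, 0.1621, 0.1660], E[r] = 1.5703, γ^t·E[r] = 1.271953, running G = 4.831328
t=3: π = [0.1907, 0.1704, 0.1428, 0.1660, 0.1631, 0.1670], E[r] = 1.5789, γ^t·E[r] = 1.150987, running G = 5.982315
t=4: π = [0.1905, 0.1701, 0.1429, 0.1661, 0.1632, 0.1672], E[r] = 1.5809, γ^t·E[r] = 1.037230, running G = 7.019545
t=5: π = [0.1905, 0.1701, 0.1429, 0.1662, 0.1633, 0.1672], E[r] = 1.5811, γ^t·E[r] = 0.933642, running G = 7.953187
t=6: π = [0.1905, 0.1701, 0.1429, 0.1662, 0.1633, 0.1672], E[r] = 1.5811, γ^t·E[r] = 0.840285, running G = 8.793473
t=7: π = [0.1905, 0.1701, 0.1429, 0.1662, 0.1633, 0.1672], E[r] = 1.5811, γ^t·E[r] = 0.756257, running G = 9.549730

G = 9.5497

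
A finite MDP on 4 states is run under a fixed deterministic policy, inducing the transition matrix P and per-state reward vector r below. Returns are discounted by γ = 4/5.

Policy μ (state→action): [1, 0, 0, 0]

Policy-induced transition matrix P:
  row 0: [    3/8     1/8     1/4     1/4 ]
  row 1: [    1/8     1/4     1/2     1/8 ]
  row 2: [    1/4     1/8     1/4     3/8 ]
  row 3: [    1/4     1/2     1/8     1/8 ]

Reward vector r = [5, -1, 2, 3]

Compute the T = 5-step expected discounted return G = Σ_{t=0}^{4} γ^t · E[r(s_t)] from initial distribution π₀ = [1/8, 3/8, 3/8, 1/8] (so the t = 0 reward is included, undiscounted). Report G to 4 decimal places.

t=0: π = [0.1250, 0.3750, 0.3750, 0.1250], E[r] = 1.3750, γ^t·E[r] = 1.375000, running G = 1.375000
t=1: π = [0.2188, 0.2188, 0.3281, 0.2344], E[r] = 2.2344, γ^t·E[r] = 1.787500, running G = 3.162500
t=2: π = [0.2500, 0.2402, 0.2754, 0.2344], E[r] = 2.2637, γ^t·E[r] = 1.448750, running G = 4.611250
t=3: π = [0.2512, 0.2429, 0.2808, 0.2251], E[r] = 2.2500, γ^t·E[r] = 1.152000, running G = 5.763250
t=4: π = [0.2510, 0.2398, 0.2826, 0.2266], E[r] = 2.2604, γ^t·E[r] = 0.925850, running G = 6.689100

G = 6.6891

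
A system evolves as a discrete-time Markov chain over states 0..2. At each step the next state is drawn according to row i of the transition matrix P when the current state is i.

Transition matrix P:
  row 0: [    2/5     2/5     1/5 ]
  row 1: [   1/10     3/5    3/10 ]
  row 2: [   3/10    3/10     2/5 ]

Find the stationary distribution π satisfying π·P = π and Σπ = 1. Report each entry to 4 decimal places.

Balance equations π_j = Σ_i π_i·P[i][j]:
  π_0 = 2/5·π_0 + 1/10·π_1 + 3/10·π_2
  π_1 = 2/5·π_0 + 3/5·π_1 + 3/10·π_2
  normalize: π_0 + π_1 + π_2 = 1
Solving the linear system gives exactly π = [3/13, 6/13, 4/13].

π = [0.2308, 0.4615, 0.3077]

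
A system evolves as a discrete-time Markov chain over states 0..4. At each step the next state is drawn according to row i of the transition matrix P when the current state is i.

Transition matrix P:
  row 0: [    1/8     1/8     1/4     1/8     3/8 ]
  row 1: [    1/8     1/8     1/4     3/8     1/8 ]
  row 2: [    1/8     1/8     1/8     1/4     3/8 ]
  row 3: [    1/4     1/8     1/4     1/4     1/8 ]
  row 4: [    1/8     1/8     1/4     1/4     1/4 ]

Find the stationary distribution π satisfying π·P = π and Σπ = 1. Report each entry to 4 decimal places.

Balance equations π_j = Σ_i π_i·P[i][j]:
  π_0 = 1/8·π_0 + 1/8·π_1 + 1/8·π_2 + 1/4·π_3 + 1/8·π_4
  π_1 = 1/8·π_0 + 1/8·π_1 + 1/8·π_2 + 1/8·π_3 + 1/8·π_4
  π_2 = 1/4·π_0 + 1/4·π_1 + 1/8·π_2 + 1/4·π_3 + 1/4·π_4
  π_3 = 1/8·π_0 + 3/8·π_1 + 1/4·π_2 + 1/4·π_3 + 1/4·π_4
  normalize: π_0 + π_1 + π_2 + π_3 + π_4 = 1
Solving the linear system gives exactly π = [81/520, 1/8, 2/9, 16/65, 587/2340].

π = [0.1558, 0.1250, 0.2222, 0.2462, 0.2509]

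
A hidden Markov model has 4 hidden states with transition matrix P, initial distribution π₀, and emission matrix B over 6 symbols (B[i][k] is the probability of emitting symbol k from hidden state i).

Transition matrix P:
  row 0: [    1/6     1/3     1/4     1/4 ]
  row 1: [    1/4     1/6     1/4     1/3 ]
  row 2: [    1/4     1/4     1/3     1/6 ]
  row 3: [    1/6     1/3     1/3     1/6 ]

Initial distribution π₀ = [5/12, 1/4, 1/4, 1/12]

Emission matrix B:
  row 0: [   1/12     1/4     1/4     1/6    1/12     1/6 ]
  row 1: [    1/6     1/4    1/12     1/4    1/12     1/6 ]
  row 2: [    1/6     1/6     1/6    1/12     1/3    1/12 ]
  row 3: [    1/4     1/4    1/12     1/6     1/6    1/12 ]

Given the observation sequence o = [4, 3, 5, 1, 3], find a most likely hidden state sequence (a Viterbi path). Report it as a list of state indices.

t=0: δ = [3.472e-02, 2.083e-02, 8.333e-02, 1.389e-02]  (obs o_0=4)
t=1: δ = [3.472e-03, 5.208e-03, 2.315e-03, 2.315e-03]  ψ = [2, 2, 2, 2]  (obs o_1=3)
t=2: δ = [2.170e-04, 1.929e-04, 1.085e-04, 1.447e-04]  ψ = [1, 0, 1, 1]  (obs o_2=5)
t=3: δ = [1.206e-05, 1.808e-05, 9.042e-06, 1.608e-05]  ψ = [1, 0, 0, 1]  (obs o_3=1)
t=4: δ = [7.535e-07, 1.340e-06, 4.465e-07, 1.005e-06]  ψ = [1, 3, 3, 1]  (obs o_4=3)
backtrack: best end state = 1; path = [2, 0, 1, 3, 1]

path = [2, 0, 1, 3, 1]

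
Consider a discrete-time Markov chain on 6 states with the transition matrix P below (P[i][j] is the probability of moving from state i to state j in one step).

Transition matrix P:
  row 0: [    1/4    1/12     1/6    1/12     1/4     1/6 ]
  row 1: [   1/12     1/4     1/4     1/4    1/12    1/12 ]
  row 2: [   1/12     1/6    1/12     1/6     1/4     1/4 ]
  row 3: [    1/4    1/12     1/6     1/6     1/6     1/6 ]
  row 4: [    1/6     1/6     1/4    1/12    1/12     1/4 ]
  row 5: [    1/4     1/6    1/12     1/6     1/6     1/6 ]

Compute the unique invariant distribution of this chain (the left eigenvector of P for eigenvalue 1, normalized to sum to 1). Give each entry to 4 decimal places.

π = [0.1832, 0.1515, 0.1645, 0.1499, 0.1689, 0.1818]

Balance equations π_j = Σ_i π_i·P[i][j]:
  π_0 = 1/4·π_0 + 1/12·π_1 + 1/12·π_2 + 1/4·π_3 + 1/6·π_4 + 1/4·π_5
  π_1 = 1/12·π_0 + 1/4·π_1 + 1/6·π_2 + 1/12·π_3 + 1/6·π_4 + 1/6·π_5
  π_2 = 1/6·π_0 + 1/4·π_1 + 1/12·π_2 + 1/6·π_3 + 1/4·π_4 + 1/12·π_5
  π_3 = 1/12·π_0 + 1/4·π_1 + 1/6·π_2 + 1/6·π_3 + 1/12·π_4 + 1/6·π_5
  π_4 = 1/4·π_0 + 1/12·π_1 + 1/4·π_2 + 1/6·π_3 + 1/12·π_4 + 1/6·π_5
  normalize: π_0 + π_1 + π_2 + π_3 + π_4 + π_5 = 1
Solving the linear system gives exactly π = [45378/247631, 37523/247631, 40738/247631, 37131/247631, 41835/247631, 45026/247631].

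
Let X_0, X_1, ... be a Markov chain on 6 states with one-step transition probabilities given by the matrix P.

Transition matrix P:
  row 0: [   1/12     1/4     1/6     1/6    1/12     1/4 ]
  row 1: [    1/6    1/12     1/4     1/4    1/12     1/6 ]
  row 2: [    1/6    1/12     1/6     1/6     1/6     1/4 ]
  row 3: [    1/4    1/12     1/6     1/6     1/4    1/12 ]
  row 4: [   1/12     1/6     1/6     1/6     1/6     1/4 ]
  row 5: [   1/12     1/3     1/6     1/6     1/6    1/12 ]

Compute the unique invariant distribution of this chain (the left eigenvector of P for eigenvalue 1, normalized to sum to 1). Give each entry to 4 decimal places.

π = [0.1421, 0.1642, 0.1804, 0.1804, 0.1562, 0.1768]

Balance equations π_j = Σ_i π_i·P[i][j]:
  π_0 = 1/12·π_0 + 1/6·π_1 + 1/6·π_2 + 1/4·π_3 + 1/12·π_4 + 1/12·π_5
  π_1 = 1/4·π_0 + 1/12·π_1 + 1/12·π_2 + 1/12·π_3 + 1/6·π_4 + 1/3·π_5
  π_2 = 1/6·π_0 + 1/4·π_1 + 1/6·π_2 + 1/6·π_3 + 1/6·π_4 + 1/6·π_5
  π_3 = 1/6·π_0 + 1/4·π_1 + 1/6·π_2 + 1/6·π_3 + 1/6·π_4 + 1/6·π_5
  π_4 = 1/12·π_0 + 1/12·π_1 + 1/6·π_2 + 1/4·π_3 + 1/6·π_4 + 1/6·π_5
  normalize: π_0 + π_1 + π_2 + π_3 + π_4 + π_5 = 1
Solving the linear system gives exactly π = [379/2667, 146/889, 481/2667, 481/2667, 119/762, 943/5334].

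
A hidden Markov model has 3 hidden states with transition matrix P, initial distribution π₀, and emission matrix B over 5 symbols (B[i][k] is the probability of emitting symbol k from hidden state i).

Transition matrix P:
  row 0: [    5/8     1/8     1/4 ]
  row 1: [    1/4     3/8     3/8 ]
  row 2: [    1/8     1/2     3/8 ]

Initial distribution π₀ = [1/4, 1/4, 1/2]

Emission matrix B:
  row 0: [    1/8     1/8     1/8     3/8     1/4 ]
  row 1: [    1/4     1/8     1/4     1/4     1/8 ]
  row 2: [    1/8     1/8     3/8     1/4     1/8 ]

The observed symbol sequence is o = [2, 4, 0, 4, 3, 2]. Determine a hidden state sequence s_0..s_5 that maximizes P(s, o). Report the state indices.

path = [2, 0, 0, 0, 0, 2]

t=0: δ = [3.125e-02, 6.250e-02, 1.875e-01]  (obs o_0=2)
t=1: δ = [5.859e-03, 1.172e-02, 8.789e-03]  ψ = [2, 2, 2]  (obs o_1=4)
t=2: δ = [4.578e-04, 1.099e-03, 5.493e-04]  ψ = [0, 1, 1]  (obs o_2=0)
t=3: δ = [7.153e-05, 5.150e-05, 5.150e-05]  ψ = [0, 1, 1]  (obs o_3=4)
t=4: δ = [1.676e-05, 6.437e-06, 4.828e-06]  ψ = [0, 2, 1]  (obs o_4=3)
t=5: δ = [1.310e-06, 6.035e-07, 1.572e-06]  ψ = [0, 1, 0]  (obs o_5=2)
backtrack: best end state = 2; path = [2, 0, 0, 0, 0, 2]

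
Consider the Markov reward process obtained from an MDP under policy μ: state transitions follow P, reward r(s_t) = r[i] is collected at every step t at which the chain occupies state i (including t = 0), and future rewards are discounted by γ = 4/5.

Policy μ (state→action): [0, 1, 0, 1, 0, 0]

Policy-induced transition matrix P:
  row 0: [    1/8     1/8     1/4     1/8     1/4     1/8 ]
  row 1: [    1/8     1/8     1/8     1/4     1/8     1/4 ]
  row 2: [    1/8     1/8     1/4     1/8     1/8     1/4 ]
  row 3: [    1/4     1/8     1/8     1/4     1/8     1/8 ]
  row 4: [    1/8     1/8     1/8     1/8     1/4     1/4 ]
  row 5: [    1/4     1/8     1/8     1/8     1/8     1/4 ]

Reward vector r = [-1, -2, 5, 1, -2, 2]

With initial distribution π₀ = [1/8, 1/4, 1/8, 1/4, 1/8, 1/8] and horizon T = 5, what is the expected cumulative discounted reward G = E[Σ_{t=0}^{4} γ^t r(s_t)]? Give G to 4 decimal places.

t=0: π = [0.1250, 0.2500, 0.1250, 0.2500, 0.1250, 0.1250], E[r] = 0.2500, γ^t·E[r] = 0.250000, running G = 0.250000
t=1: π = [0.1719, 0.1250, 0.1563, 0.1875, 0.1563, 0.2031], E[r] = 0.6406, γ^t·E[r] = 0.512500, running G = 0.762500
t=2: π = [0.1738, 0.1250, 0.1660, 0.1641, 0.1660, 0.2051], E[r] = 0.6484, γ^t·E[r] = 0.415000, running G = 1.177500
t=3: π = [0.1711, 0.1250, 0.1675, 0.1611, 0.1675, 0.2078], E[r] = 0.6580, γ^t·E[r] = 0.336875, running G = 1.514375
t=4: π = [0.1711, 0.1250, 0.1673, 0.1608, 0.1673, 0.2085], E[r] = 0.6586, γ^t·E[r] = 0.269750, running G = 1.784125

G = 1.7841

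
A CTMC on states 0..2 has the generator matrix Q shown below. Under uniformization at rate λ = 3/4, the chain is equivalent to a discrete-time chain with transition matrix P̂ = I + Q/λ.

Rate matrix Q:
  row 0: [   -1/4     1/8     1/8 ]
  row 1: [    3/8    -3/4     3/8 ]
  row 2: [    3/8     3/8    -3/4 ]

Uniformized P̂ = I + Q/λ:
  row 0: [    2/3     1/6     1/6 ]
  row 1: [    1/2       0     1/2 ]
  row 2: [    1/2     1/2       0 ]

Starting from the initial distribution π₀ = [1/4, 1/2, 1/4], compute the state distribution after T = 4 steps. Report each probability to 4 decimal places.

t=0: π = [0.2500, 0.5000, 0.2500]
t=1: π = [0.5417, 0.1667, 0.2917]
t=2: π = [0.5903, 0.2361, 0.1736]
t=3: π = [0.5984, 0.1852, 0.2164]
t=4: π = [0.5997, 0.2079, 0.1923]

π = [0.5997, 0.2079, 0.1923]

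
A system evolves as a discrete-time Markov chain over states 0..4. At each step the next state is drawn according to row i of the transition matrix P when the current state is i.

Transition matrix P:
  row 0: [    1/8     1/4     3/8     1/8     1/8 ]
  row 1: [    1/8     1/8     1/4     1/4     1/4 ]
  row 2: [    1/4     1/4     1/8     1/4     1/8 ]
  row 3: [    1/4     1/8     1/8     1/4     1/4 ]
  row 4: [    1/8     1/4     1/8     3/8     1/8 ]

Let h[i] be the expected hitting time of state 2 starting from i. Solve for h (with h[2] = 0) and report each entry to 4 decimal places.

First-step conditioning: h[2] = 0; for i ≠ 2, h[i] = 1 + Σ_k P[i][k]·h[k].
  h[0] = 1 + 1/8·h[0] + 1/4·h[1] + 1/8·h[3] + 1/8·h[4]
  h[1] = 1 + 1/8·h[0] + 1/8·h[1] + 1/4·h[3] + 1/4·h[4]
  h[3] = 1 + 1/4·h[0] + 1/8·h[1] + 1/4·h[3] + 1/4·h[4]
  h[4] = 1 + 1/8·h[0] + 1/4·h[1] + 3/8·h[3] + 1/8·h[4]
Solving the 4×4 linear system over states ≠ 2 gives exactly h = [1984/497, 2344/497, 0, 2592/497, 376/71] (h[2] = 0 is the target).

h = [3.9920, 4.7163, 0.0000, 5.2153, 5.2958]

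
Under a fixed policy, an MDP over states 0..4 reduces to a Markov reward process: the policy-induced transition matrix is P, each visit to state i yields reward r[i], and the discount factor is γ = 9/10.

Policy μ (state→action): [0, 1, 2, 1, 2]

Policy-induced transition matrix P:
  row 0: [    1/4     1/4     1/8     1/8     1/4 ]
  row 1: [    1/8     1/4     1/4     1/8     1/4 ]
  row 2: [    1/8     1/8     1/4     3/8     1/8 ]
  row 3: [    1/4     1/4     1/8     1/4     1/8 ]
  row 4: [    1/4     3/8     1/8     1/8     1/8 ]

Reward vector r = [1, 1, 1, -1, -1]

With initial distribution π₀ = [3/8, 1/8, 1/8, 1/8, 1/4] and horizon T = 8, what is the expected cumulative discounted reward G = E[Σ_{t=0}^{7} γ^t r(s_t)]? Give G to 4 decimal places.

t=0: π = [0.3750, 0.1250, 0.1250, 0.1250, 0.2500], E[r] = 0.2500, γ^t·E[r] = 0.250000, running G = 0.250000
t=1: π = [0.2188, 0.2656, 0.1563, 0.1719, 0.1875], E[r] = 0.2813, γ^t·E[r] = 0.253125, running G = 0.503125
t=2: π = [0.1973, 0.2539, 0.1777, 0.1855, 0.1855], E[r] = 0.2578, γ^t·E[r] = 0.208828, running G = 0.711953
t=3: π = [0.1960, 0.2510, 0.1790, 0.1926, 0.1814], E[r] = 0.2520, γ^t·E[r] = 0.183674, running G = 0.895627
t=4: π = [0.1963, 0.2503, 0.1787, 0.1938, 0.1809], E[r] = 0.2506, γ^t·E[r] = 0.164425, running G = 1.060052
t=5: π = [0.1964, 0.2503, 0.1786, 0.1939, 0.1808], E[r] = 0.2505, γ^t·E[r] = 0.147938, running G = 1.207990
t=6: π = [0.1964, 0.2503, 0.1786, 0.1939, 0.1808], E[r] = 0.2505, γ^t·E[r] = 0.133151, running G = 1.341141
t=7: π = [0.1964, 0.2503, 0.1786, 0.1939, 0.1808], E[r] = 0.2506, γ^t·E[r] = 0.119839, running G = 1.460981

G = 1.4610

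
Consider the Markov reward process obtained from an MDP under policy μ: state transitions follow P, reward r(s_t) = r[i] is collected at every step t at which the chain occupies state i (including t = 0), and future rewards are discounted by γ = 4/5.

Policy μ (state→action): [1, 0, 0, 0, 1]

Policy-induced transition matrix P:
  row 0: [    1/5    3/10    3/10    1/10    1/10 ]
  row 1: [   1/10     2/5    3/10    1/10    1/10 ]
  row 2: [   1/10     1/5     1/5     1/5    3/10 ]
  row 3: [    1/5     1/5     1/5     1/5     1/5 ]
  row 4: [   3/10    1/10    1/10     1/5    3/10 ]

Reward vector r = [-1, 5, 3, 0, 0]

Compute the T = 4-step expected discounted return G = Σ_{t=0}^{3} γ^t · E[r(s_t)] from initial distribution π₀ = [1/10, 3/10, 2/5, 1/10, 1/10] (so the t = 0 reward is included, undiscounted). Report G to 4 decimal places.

t=0: π = [0.1000, 0.3000, 0.4000, 0.1000, 0.1000], E[r] = 2.6000, γ^t·E[r] = 2.600000, running G = 2.600000
t=1: π = [0.1400, 0.2600, 0.2300, 0.1600, 0.2100], E[r] = 1.8500, γ^t·E[r] = 1.480000, running G = 4.080000
t=2: π = [0.1720, 0.2450, 0.2190, 0.1600, 0.2040], E[r] = 1.7100, γ^t·E[r] = 1.094400, running G = 5.174400
t=3: π = [0.1740, 0.2458, 0.2213, 0.1583, 0.2006], E[r] = 1.7189, γ^t·E[r] = 0.880077, running G = 6.054477

G = 6.0545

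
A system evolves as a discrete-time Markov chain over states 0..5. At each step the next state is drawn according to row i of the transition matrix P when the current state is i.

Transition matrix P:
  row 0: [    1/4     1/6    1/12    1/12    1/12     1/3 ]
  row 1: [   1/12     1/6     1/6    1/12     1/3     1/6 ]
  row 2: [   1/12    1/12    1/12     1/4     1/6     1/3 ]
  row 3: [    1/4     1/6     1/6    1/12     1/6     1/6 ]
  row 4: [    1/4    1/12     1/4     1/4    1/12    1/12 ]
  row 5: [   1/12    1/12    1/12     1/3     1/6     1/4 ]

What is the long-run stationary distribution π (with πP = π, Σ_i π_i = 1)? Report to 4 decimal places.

π = [0.1696, 0.1235, 0.1359, 0.1883, 0.1598, 0.2229]

Balance equations π_j = Σ_i π_i·P[i][j]:
  π_0 = 1/4·π_0 + 1/12·π_1 + 1/12·π_2 + 1/4·π_3 + 1/4·π_4 + 1/12·π_5
  π_1 = 1/6·π_0 + 1/6·π_1 + 1/12·π_2 + 1/6·π_3 + 1/12·π_4 + 1/12·π_5
  π_2 = 1/12·π_0 + 1/6·π_1 + 1/12·π_2 + 1/6·π_3 + 1/4·π_4 + 1/12·π_5
  π_3 = 1/12·π_0 + 1/12·π_1 + 1/4·π_2 + 1/12·π_3 + 1/4·π_4 + 1/3·π_5
  π_4 = 1/12·π_0 + 1/3·π_1 + 1/6·π_2 + 1/6·π_3 + 1/12·π_4 + 1/6·π_5
  normalize: π_0 + π_1 + π_2 + π_3 + π_4 + π_5 = 1
Solving the linear system gives exactly π = [23612/139201, 34369/278402, 18924/139201, 52433/278402, 22243/139201, 31021/139201].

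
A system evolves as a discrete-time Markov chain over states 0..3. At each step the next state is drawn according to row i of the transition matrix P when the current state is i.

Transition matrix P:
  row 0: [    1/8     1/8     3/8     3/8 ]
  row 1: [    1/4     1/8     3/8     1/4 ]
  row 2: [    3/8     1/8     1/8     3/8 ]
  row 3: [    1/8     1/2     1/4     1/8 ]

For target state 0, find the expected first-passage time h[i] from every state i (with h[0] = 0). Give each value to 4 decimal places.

h = [0.0000, 3.9565, 3.6087, 4.4348]

First-step conditioning: h[0] = 0; for i ≠ 0, h[i] = 1 + Σ_k P[i][k]·h[k].
  h[1] = 1 + 1/8·h[1] + 3/8·h[2] + 1/4·h[3]
  h[2] = 1 + 1/8·h[1] + 1/8·h[2] + 3/8·h[3]
  h[3] = 1 + 1/2·h[1] + 1/4·h[2] + 1/8·h[3]
Solving the 3×3 linear system over states ≠ 0 gives exactly h = [0, 91/23, 83/23, 102/23] (h[0] = 0 is the target).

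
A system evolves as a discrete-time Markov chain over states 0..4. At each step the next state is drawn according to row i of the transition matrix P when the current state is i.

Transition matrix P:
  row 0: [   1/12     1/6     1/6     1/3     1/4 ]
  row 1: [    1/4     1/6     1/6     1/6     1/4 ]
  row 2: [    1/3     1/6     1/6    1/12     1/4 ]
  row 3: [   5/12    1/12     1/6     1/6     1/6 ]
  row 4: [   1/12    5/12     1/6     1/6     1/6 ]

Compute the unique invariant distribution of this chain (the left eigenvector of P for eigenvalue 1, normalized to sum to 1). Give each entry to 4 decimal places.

π = [0.2224, 0.2049, 0.1667, 0.1898, 0.2162]

Balance equations π_j = Σ_i π_i·P[i][j]:
  π_0 = 1/12·π_0 + 1/4·π_1 + 1/3·π_2 + 5/12·π_3 + 1/12·π_4
  π_1 = 1/6·π_0 + 1/6·π_1 + 1/6·π_2 + 1/12·π_3 + 5/12·π_4
  π_2 = 1/6·π_0 + 1/6·π_1 + 1/6·π_2 + 1/6·π_3 + 1/6·π_4
  π_3 = 1/3·π_0 + 1/6·π_1 + 1/12·π_2 + 1/6·π_3 + 1/6·π_4
  normalize: π_0 + π_1 + π_2 + π_3 + π_4 = 1
Solving the linear system gives exactly π = [355/1596, 109/532, 1/6, 101/532, 115/532].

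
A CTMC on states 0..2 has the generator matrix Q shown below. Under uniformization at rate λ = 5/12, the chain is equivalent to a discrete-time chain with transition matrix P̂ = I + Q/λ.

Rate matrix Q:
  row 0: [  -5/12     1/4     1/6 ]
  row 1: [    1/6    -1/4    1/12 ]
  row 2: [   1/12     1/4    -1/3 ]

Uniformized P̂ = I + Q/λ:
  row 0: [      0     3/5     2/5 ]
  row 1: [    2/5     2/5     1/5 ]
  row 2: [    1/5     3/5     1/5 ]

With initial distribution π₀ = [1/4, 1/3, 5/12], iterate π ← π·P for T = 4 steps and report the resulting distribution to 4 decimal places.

π = [0.2511, 0.4997, 0.2492]

t=0: π = [0.2500, 0.3333, 0.4167]
t=1: π = [0.2167, 0.5333, 0.2500]
t=2: π = [0.2633, 0.4933, 0.2433]
t=3: π = [0.2460, 0.5013, 0.2527]
t=4: π = [0.2511, 0.4997, 0.2492]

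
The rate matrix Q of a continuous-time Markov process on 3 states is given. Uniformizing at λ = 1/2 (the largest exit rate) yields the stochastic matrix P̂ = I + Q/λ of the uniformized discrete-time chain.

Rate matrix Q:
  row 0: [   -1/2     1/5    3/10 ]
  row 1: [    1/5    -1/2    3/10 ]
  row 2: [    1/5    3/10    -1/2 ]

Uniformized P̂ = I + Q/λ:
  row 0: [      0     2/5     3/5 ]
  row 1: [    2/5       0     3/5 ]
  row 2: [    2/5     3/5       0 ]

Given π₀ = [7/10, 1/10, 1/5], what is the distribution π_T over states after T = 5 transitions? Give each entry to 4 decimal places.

t=0: π = [0.7000, 0.1000, 0.2000]
t=1: π = [0.1200, 0.4000, 0.4800]
t=2: π = [0.3520, 0.3360, 0.3120]
t=3: π = [0.2592, 0.3280, 0.4128]
t=4: π = [0.2963, 0.3514, 0.3523]
t=5: π = [0.2815, 0.3299, 0.3886]

π = [0.2815, 0.3299, 0.3886]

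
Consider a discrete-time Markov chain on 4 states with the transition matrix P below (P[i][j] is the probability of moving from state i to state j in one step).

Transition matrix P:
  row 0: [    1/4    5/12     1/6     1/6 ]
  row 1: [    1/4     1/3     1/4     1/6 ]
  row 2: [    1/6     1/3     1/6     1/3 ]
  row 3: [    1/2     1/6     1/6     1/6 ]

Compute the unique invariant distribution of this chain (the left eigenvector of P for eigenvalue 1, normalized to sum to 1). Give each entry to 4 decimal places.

π = [0.2836, 0.3238, 0.1937, 0.1989]

Balance equations π_j = Σ_i π_i·P[i][j]:
  π_0 = 1/4·π_0 + 1/4·π_1 + 1/6·π_2 + 1/2·π_3
  π_1 = 5/12·π_0 + 1/3·π_1 + 1/3·π_2 + 1/6·π_3
  π_2 = 1/6·π_0 + 1/4·π_1 + 1/6·π_2 + 1/6·π_3
  normalize: π_0 + π_1 + π_2 + π_3 = 1
Solving the linear system gives exactly π = [268/945, 34/105, 61/315, 188/945].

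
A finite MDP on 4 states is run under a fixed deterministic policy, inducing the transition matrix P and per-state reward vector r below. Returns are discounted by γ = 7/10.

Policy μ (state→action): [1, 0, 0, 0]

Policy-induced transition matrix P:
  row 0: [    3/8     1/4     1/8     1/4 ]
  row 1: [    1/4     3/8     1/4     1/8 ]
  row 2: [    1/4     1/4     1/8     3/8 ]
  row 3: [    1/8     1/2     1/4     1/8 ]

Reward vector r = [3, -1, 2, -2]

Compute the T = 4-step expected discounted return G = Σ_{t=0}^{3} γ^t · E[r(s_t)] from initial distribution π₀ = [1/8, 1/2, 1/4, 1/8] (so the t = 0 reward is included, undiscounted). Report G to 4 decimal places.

G = 0.7411

t=0: π = [0.1250, 0.5000, 0.2500, 0.1250], E[r] = 0.1250, γ^t·E[r] = 0.125000, running G = 0.125000
t=1: π = [0.2500, 0.3438, 0.2031, 0.2031], E[r] = 0.4063, γ^t·E[r] = 0.284375, running G = 0.409375
t=2: π = [0.2559, 0.3438, 0.1934, 0.2070], E[r] = 0.3965, γ^t·E[r] = 0.194277, running G = 0.603652
t=3: π = [0.2561, 0.3447, 0.1938, 0.2053], E[r] = 0.4006, γ^t·E[r] = 0.137418, running G = 0.741070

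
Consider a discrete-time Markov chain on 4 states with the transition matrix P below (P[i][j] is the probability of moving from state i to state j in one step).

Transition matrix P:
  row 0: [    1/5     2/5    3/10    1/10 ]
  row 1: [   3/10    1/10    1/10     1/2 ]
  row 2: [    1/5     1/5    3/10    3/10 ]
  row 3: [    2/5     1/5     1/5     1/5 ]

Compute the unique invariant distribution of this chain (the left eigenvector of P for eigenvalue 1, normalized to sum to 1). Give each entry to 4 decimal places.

Balance equations π_j = Σ_i π_i·P[i][j]:
  π_0 = 1/5·π_0 + 3/10·π_1 + 1/5·π_2 + 2/5·π_3
  π_1 = 2/5·π_0 + 1/10·π_1 + 1/5·π_2 + 1/5·π_3
  π_2 = 3/10·π_0 + 1/10·π_1 + 3/10·π_2 + 1/5·π_3
  normalize: π_0 + π_1 + π_2 + π_3 = 1
Solving the linear system gives exactly π = [169/612, 71/306, 139/612, 9/34].

π = [0.2761, 0.2320, 0.2271, 0.2647]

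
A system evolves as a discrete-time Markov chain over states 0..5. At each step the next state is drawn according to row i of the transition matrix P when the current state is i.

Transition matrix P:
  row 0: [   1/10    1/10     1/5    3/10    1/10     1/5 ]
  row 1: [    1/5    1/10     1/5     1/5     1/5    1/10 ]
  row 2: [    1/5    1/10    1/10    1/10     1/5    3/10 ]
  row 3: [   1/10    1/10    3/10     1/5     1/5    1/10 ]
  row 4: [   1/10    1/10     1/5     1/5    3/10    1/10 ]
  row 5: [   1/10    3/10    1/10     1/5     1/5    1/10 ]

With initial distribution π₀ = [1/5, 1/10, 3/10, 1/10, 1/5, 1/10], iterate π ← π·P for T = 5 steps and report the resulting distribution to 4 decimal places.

π = [0.1316, 0.1301, 0.1858, 0.1946, 0.2076, 0.1503]

t=0: π = [0.2000, 0.1000, 0.3000, 0.1000, 0.2000, 0.1000]
t=1: π = [0.1400, 0.1200, 0.1700, 0.1900, 0.2000, 0.1800]
t=2: π = [0.1290, 0.1360, 0.1840, 0.1970, 0.2060, 0.1480]
t=3: π = [0.1320, 0.1296, 0.1865, 0.1945, 0.2077, 0.1497]
t=4: π = [0.1316, 0.1299, 0.1858, 0.1946, 0.2076, 0.1505]
t=5: π = [0.1316, 0.1301, 0.1858, 0.1946, 0.2076, 0.1503]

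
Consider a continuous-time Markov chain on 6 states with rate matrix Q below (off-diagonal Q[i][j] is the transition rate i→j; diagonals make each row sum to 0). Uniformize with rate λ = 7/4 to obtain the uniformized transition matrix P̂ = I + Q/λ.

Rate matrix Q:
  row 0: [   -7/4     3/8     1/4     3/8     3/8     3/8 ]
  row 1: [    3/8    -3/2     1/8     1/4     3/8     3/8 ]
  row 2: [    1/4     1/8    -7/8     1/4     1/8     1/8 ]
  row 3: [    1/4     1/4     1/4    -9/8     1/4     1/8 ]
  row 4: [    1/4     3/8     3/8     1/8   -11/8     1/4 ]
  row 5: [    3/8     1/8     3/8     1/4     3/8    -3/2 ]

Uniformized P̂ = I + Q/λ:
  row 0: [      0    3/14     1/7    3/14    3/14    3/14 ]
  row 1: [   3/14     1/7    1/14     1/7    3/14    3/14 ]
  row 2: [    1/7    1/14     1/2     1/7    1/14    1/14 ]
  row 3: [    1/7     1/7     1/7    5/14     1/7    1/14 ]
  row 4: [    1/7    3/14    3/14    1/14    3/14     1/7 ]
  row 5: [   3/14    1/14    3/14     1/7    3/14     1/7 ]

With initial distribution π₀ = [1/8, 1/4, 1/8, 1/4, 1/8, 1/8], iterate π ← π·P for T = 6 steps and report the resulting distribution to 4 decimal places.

π = [0.1420, 0.1383, 0.2400, 0.1795, 0.1672, 0.1330]

t=0: π = [0.1250, 0.2500, 0.1250, 0.2500, 0.1250, 0.1250]
t=1: π = [0.1518, 0.1429, 0.1875, 0.1964, 0.1786, 0.1429]
t=2: π = [0.1416, 0.1429, 0.2226, 0.1830, 0.1735, 0.1365]
t=3: π = [0.1426, 0.1397, 0.2343, 0.1798, 0.1694, 0.1342]
t=4: π = [0.1421, 0.1388, 0.2382, 0.1795, 0.1680, 0.1334]
t=5: π = [0.1420, 0.1385, 0.2396, 0.1795, 0.1674, 0.1331]
t=6: π = [0.1420, 0.1383, 0.2400, 0.1795, 0.1672, 0.1330]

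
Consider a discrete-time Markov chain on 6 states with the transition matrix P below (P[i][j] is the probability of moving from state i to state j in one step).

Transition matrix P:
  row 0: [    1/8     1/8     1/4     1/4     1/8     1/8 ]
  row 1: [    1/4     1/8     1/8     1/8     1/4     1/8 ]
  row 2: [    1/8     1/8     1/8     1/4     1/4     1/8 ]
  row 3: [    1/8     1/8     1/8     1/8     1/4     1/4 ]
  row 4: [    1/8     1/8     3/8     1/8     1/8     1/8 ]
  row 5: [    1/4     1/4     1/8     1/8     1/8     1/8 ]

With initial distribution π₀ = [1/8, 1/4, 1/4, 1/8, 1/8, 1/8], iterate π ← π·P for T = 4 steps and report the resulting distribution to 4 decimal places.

t=0: π = [0.1250, 0.2500, 0.2500, 0.1250, 0.1250, 0.1250]
t=1: π = [0.1719, 0.1406, 0.1719, 0.1719, 0.2031, 0.1406]
t=2: π = [0.1602, 0.1426, 0.1973, 0.1680, 0.1855, 0.1465]
t=3: π = [0.1611, 0.1433, 0.1914, 0.1697, 0.1885, 0.1460]
t=4: π = [0.1612, 0.1432, 0.1923, 0.1691, 0.1880, 0.1462]

π = [0.1612, 0.1432, 0.1923, 0.1691, 0.1880, 0.1462]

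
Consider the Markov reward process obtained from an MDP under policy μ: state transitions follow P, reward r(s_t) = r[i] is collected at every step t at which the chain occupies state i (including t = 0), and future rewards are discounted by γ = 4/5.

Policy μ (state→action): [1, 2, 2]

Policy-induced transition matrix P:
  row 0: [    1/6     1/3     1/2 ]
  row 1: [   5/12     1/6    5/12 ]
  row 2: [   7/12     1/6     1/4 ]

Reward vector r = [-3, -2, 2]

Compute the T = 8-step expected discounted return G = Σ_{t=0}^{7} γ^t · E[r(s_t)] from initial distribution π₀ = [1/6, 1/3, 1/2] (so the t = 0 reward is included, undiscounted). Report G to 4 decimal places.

t=0: π = [0.1667, 0.3333, 0.5000], E[r] = -0.1667, γ^t·E[r] = -0.166667, running G = -0.166667
t=1: π = [0.4583, 0.1944, 0.3472], E[r] = -1.0694, γ^t·E[r] = -0.855556, running G = -1.022222
t=2: π = [0.3600, 0.2431, 0.3970], E[r] = -0.7720, γ^t·E[r] = -0.494074, running G = -1.516296
t=3: π = [0.3928, 0.2267, 0.3805], E[r] = -0.8709, γ^t·E[r] = -0.445877, running G = -1.962173
t=4: π = [0.3819, 0.2321, 0.3860], E[r] = -0.8379, γ^t·E[r] = -0.343213, running G = -2.305386
t=5: π = [0.3855, 0.2303, 0.3842], E[r] = -0.8489, γ^t·E[r] = -0.278167, running G = -2.583553
t=6: π = [0.3843, 0.2309, 0.3848], E[r] = -0.8452, γ^t·E[r] = -0.221574, running G = -2.805127
t=7: π = [0.3847, 0.2307, 0.3846], E[r] = -0.8465, γ^t·E[r] = -0.177515, running G = -2.982642

G = -2.9826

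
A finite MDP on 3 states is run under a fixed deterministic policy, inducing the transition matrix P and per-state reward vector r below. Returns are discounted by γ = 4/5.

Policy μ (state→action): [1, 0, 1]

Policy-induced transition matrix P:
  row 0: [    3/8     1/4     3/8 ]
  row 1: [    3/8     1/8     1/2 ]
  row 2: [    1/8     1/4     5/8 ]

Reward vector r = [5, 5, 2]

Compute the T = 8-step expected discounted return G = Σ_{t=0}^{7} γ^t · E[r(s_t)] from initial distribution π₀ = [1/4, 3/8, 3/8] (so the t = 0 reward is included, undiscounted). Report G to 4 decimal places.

t=0: π = [0.2500, 0.3750, 0.3750], E[r] = 3.8750, γ^t·E[r] = 3.875000, running G = 3.875000
t=1: π = [0.2813, 0.2031, 0.5156], E[r] = 3.4531, γ^t·E[r] = 2.762500, running G = 6.637500
t=2: π = [0.2461, 0.2246, 0.5293], E[r] = 3.4121, γ^t·E[r] = 2.183750, running G = 8.821250
t=3: π = [0.2427, 0.2219, 0.5354], E[r] = 3.3938, γ^t·E[r] = 1.737625, running G = 10.558875
t=4: π = [0.2411, 0.2223, 0.5366], E[r] = 3.3902, γ^t·E[r] = 1.388638, running G = 11.947513
t=5: π = [0.2409, 0.2222, 0.5369], E[r] = 3.3892, γ^t·E[r] = 1.110576, running G = 13.058089
t=6: π = [0.2408, 0.2222, 0.5370], E[r] = 3.3890, γ^t·E[r] = 0.888398, running G = 13.946487
t=7: π = [0.2407, 0.2222, 0.5370], E[r] = 3.3889, γ^t·E[r] = 0.710706, running G = 14.657193

G = 14.6572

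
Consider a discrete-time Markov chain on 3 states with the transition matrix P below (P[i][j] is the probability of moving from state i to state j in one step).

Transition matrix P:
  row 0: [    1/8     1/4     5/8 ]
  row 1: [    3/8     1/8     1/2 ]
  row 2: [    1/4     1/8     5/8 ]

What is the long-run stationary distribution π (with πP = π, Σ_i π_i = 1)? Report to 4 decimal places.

π = [0.2394, 0.1549, 0.6056]

Balance equations π_j = Σ_i π_i·P[i][j]:
  π_0 = 1/8·π_0 + 3/8·π_1 + 1/4·π_2
  π_1 = 1/4·π_0 + 1/8·π_1 + 1/8·π_2
  normalize: π_0 + π_1 + π_2 = 1
Solving the linear system gives exactly π = [17/71, 11/71, 43/71].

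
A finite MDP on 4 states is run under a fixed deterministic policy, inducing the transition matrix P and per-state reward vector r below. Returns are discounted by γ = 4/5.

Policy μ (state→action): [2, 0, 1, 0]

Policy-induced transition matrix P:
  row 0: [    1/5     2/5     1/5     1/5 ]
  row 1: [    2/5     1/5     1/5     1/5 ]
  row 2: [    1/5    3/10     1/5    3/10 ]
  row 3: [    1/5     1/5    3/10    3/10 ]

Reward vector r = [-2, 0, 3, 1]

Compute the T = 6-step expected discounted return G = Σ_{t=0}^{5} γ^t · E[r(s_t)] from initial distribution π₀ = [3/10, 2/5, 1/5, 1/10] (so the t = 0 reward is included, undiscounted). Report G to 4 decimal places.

t=0: π = [0.3000, 0.4000, 0.2000, 0.1000], E[r] = 0.1000, γ^t·E[r] = 0.100000, running G = 0.100000
t=1: π = [0.2800, 0.2800, 0.2100, 0.2300], E[r] = 0.3000, γ^t·E[r] = 0.240000, running G = 0.340000
t=2: π = [0.2560, 0.2770, 0.2230, 0.2440], E[r] = 0.4010, γ^t·E[r] = 0.256640, running G = 0.596640
t=3: π = [0.2554, 0.2735, 0.2244, 0.2467], E[r] = 0.4091, γ^t·E[r] = 0.209459, running G = 0.806099
t=4: π = [0.2547, 0.2735, 0.2247, 0.2471], E[r] = 0.4117, γ^t·E[r] = 0.168641, running G = 0.974740
t=5: π = [0.2547, 0.2734, 0.2247, 0.2472], E[r] = 0.4119, γ^t·E[r] = 0.134972, running G = 1.109712

G = 1.1097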